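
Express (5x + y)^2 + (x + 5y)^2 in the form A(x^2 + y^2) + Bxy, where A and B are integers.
26(x^2 + y^2) + 20xy

Expanding: (5x + y)^2 = 25x^2 + 10xy + y^2
(x + 5y)^2 = x^2 + 10xy + 25y^2
Sum = (25+1)(x^2+y^2) + 20xy = 26(x^2 + y^2) + 20xy
This is symmetric in x and y.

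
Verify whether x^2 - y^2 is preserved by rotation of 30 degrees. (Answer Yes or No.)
No

Applying rotation by 30 degrees: x' = x*cos(30 degrees) - y*sin(30 degrees) = sqrt(3)x/2 - y/2, y' = x*sin(30 degrees) + y*cos(30 degrees) = x/2 + sqrt(3)y/2

Substituting into x^2 - y^2:
(sqrt(3)x/2 - y/2)^2 - (x/2 + sqrt(3)y/2)^2
= x^2/2 - sqrt(3)xy - y^2/2

This differs from the original expression x^2 - y^2, so it is NOT invariant.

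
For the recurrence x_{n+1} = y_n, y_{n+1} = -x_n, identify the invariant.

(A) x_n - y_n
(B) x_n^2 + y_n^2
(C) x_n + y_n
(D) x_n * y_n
B

For the recurrence x_{n+1} = y_n, y_{n+1} = -x_n:

x_{n+1}^2 + y_{n+1}^2 = y_n^2 + (-x_n)^2 = x_n^2 + y_n^2
The sum of squares is conserved (like energy in a harmonic oscillator).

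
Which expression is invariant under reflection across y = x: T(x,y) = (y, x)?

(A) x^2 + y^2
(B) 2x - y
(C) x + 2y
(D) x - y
A

The map is reflection across y = x: T(x,y) = (y, x).
Substitute the transformed coordinates into each option and compare with the original:
(A) x^2 + y^2  ->  (y)^2 + (x)^2 = x^2 + y^2   [equals x^2 + y^2: invariant]
(B) 2x - y  ->  2(y) - (x) = -x + 2y   [differs from 2x - y: not invariant]
(C) x + 2y  ->  (y) + 2(x) = 2x + y   [differs from x + 2y: not invariant]
(D) x - y  ->  (y) - (x) = -x + y   [differs from x - y: not invariant]

Only option (A), x^2 + y^2, is unchanged by the transformation.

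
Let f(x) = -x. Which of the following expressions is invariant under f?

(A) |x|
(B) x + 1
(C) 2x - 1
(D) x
A

For f(x) = -x:
Applying f replaces x by -x. Since |-x| = |x|, the absolute value is unchanged by f, whereas x -> -x, 2x - 1 -> -2x - 1 and x + 1 -> -x + 1 all change.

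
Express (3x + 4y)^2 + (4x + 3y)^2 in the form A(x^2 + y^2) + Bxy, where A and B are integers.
25(x^2 + y^2) + 48xy

Expanding: (3x + 4y)^2 = 9x^2 + 24xy + 16y^2
(4x + 3y)^2 = 16x^2 + 24xy + 9y^2
Sum = (9+16)(x^2+y^2) + 48xy = 25(x^2 + y^2) + 48xy
This is symmetric in x and y.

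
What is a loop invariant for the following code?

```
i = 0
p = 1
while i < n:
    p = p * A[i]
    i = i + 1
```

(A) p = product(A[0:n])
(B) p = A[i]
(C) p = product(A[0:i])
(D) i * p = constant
C

A loop invariant must hold before the first iteration and be re-established by every execution of the body.

(C) p = product(A[0:i]): Initially i = 0 and p = 1 = product of the empty slice A[0:0]. If p = product(A[0:i]) holds at the top of an iteration, the body sets p to product(A[0:i]) * A[i] = product(A[0:i+1]) and then i to i+1, so the property is restored. At exit i = n, giving p = product(A[0:n]).

The other options fail:
(A) p = product(A[0:n]): false before the loop (p = 1, not the full product) -- it only becomes true at exit.
(B) p = A[i]: after the first iteration p = A[0] but i = 1; in general p is a product of several elements, not a single one.
(D) i * p = constant: initially i * p = 0, but after one iteration it is 1 * A[0], which is nonzero in general.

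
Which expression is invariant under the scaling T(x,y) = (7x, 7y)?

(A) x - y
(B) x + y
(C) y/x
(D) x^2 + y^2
C

Under the uniform scaling T(x,y) = (7x, 7y):
Substitute the transformed coordinates into each option and compare with the original:
(A) x - y  ->  (7x) - (7y) = 7x - 7y   [differs from x - y: not invariant]
(B) x + y  ->  (7x) + (7y) = 7x + 7y   [differs from x + y: not invariant]
(C) y/x  ->  (7y)/(7x) = y/x   [equals y/x: invariant]
(D) x^2 + y^2  ->  (7x)^2 + (7y)^2 = 49x^2 + 49y^2   [differs from x^2 + y^2: not invariant]

Only option (C), y/x, is unchanged by the transformation.
The common factor 7 cancels in a ratio of coordinates, while sums, products and sums of squares pick up factors of 7 or 49.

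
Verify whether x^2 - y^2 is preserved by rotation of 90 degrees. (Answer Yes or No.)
No

Applying rotation by 90 degrees: x' = x*cos(90 degrees) - y*sin(90 degrees) = -y, y' = x*sin(90 degrees) + y*cos(90 degrees) = x

Substituting into x^2 - y^2:
(-y)^2 - (x)^2
= -x^2 + y^2

This differs from the original expression x^2 - y^2, so it is NOT invariant.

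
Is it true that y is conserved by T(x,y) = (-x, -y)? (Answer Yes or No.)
No

Substitute T(x,y) = (-x, -y) into the expression and compare with the original.

Original: y
After applying T: (-y) = -y

This differs from the original y (difference: -2y), so the expression is NOT invariant.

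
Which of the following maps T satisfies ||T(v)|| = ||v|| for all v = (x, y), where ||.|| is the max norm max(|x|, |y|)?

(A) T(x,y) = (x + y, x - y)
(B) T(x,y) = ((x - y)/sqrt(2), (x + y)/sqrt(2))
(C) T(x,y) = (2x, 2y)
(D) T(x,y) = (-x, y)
D

A transformation preserves a norm if ||T(v)|| = ||v|| for every v; a single vector where the norm changes rules an option out.

(A) T(x,y) = (x + y, x - y): v = (1, 1) has norm max(|1|, |1|) = 1, but T(v) = (2, 0) has norm 2 -- not preserved.
(B) T(x,y) = ((x - y)/sqrt(2), (x + y)/sqrt(2)): v = (1, 0) has norm max(|1|, |0|) = 1, but T(v) = (sqrt(2)/2, sqrt(2)/2) has norm sqrt(2)/2 -- not preserved.
(C) T(x,y) = (2x, 2y): v = (1, 0) has norm max(|1|, |0|) = 1, but T(v) = (2, 0) has norm 2 -- not preserved.
(D) T(x,y) = (-x, y): preserves the norm -- it only permutes the coordinates and/or flips signs, which leaves max(|x|, |y|) unchanged.

Therefore the answer is (D).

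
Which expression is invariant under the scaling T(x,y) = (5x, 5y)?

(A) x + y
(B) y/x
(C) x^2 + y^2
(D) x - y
B

Under the uniform scaling T(x,y) = (5x, 5y):
Substitute the transformed coordinates into each option and compare with the original:
(A) x + y  ->  (5x) + (5y) = 5x + 5y   [differs from x + y: not invariant]
(B) y/x  ->  (5y)/(5x) = y/x   [equals y/x: invariant]
(C) x^2 + y^2  ->  (5x)^2 + (5y)^2 = 25x^2 + 25y^2   [differs from x^2 + y^2: not invariant]
(D) x - y  ->  (5x) - (5y) = 5x - 5y   [differs from x - y: not invariant]

Only option (B), y/x, is unchanged by the transformation.
The common factor 5 cancels in a ratio of coordinates, while sums, products and sums of squares pick up factors of 5 or 25.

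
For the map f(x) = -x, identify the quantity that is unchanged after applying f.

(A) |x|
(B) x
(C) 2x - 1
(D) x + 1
A

For f(x) = -x:
Applying f replaces x by -x. Since |-x| = |x|, the absolute value is unchanged by f, whereas x -> -x, 2x - 1 -> -2x - 1 and x + 1 -> -x + 1 all change.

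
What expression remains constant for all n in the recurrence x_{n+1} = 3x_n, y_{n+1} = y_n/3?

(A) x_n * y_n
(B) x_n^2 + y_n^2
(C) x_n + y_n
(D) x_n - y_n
A

For the recurrence x_{n+1} = 3x_n, y_{n+1} = y_n/3:

x_{n+1} * y_{n+1} = (3x_n) * (y_n/3) = x_n * y_n
The product is conserved.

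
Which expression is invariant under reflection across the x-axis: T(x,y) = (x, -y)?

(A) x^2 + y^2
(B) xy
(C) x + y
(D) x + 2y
A

The map is reflection across the x-axis: T(x,y) = (x, -y).
Substitute the transformed coordinates into each option and compare with the original:
(A) x^2 + y^2  ->  (x)^2 + (-y)^2 = x^2 + y^2   [equals x^2 + y^2: invariant]
(B) xy  ->  (x)(-y) = -xy   [differs from xy: not invariant]
(C) x + y  ->  (x) + (-y) = x - y   [differs from x + y: not invariant]
(D) x + 2y  ->  (x) + 2(-y) = x - 2y   [differs from x + 2y: not invariant]

Only option (A), x^2 + y^2, is unchanged by the transformation.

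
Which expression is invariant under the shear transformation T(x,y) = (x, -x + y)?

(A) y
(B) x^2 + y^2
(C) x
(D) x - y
C

Under the shear T(x,y) = (x, -x + y):
Substitute the transformed coordinates into each option and compare with the original:
(A) y  ->  (-x + y) = -x + y   [differs from y: not invariant]
(B) x^2 + y^2  ->  (x)^2 + (-x + y)^2 = 2x^2 - 2xy + y^2   [differs from x^2 + y^2: not invariant]
(C) x  ->  (x) = x   [equals x: invariant]
(D) x - y  ->  (x) - (-x + y) = 2x - y   [differs from x - y: not invariant]

Only option (C), x, is unchanged by the transformation.
A vertical shear moves points parallel to the y-axis, so the x-coordinate (and any function of x alone) is unchanged.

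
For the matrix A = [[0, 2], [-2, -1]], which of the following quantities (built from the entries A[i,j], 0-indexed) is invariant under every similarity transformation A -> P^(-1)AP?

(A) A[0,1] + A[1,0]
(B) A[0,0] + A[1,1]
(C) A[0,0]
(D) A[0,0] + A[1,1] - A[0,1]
B

A[0,0] + A[1,1] is the trace of A. By the cyclic property of the trace, tr(P^(-1)AP) = tr(APP^(-1)) = tr(A), so it is the same for every matrix similar to A.

The other combinations are not similarity invariants. For example, take P = [[1, 1], [0, 1]] (det P = 1), so P^(-1) = [[1, -1], [0, 1]] and
B = P^(-1)AP = [[2, 5], [-2, -3]].
Evaluating each option on A and on B:
(A) A[0,1] + A[1,0]: 0 for A, 3 for B -> changes
(B) A[0,0] + A[1,1]: -1 for A, -1 for B -> unchanged
(C) A[0,0]: 0 for A, 2 for B -> changes
(D) A[0,0] + A[1,1] - A[0,1]: -3 for A, -6 for B -> changes

Only (B) A[0,0] + A[1,1] = -1 survives (and it does so for every P, not just this one), so it is the invariant.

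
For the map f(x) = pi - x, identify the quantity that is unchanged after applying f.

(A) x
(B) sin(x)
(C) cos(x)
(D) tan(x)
B

For f(x) = pi - x:
sin(pi - x) = sin(x), so sine is invariant under this transformation.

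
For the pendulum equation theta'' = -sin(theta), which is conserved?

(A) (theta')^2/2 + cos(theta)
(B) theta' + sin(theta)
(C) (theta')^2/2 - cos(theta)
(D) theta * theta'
C

A first integral I satisfies dI/dt = 0 along every solution. Differentiate each option and use the equation of motion:
(A) d/dt[(theta')^2/2 + cos(theta)] = theta' theta'' - sin(theta) theta' = -2 theta' sin(theta), not identically 0
(B) d/dt[theta' + sin(theta)] = theta'' + cos(theta) theta' = -sin(theta) + theta' cos(theta), not identically 0
(C) d/dt[(theta')^2/2 - cos(theta)] = theta' theta'' + sin(theta) theta' = theta'(-sin(theta)) + theta' sin(theta) = 0
(D) d/dt[theta * theta'] = (theta')^2 + theta theta'' = (theta')^2 - theta sin(theta), not identically 0

Only (C) has zero time-derivative. This is the total energy: kinetic (theta')^2/2 plus potential -cos(theta).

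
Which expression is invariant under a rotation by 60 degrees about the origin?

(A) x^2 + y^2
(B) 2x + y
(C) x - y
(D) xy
A

A rotation by 60 degrees sends (x, y) to (x/2 - sqrt(3)y/2, sqrt(3)x/2 + y/2).
Substitute the transformed coordinates into each option and compare with the original:
(A) x^2 + y^2  ->  (x/2 - sqrt(3)y/2)^2 + (sqrt(3)x/2 + y/2)^2 = x^2 + y^2   [equals x^2 + y^2: invariant]
(B) 2x + y  ->  2(x/2 - sqrt(3)y/2) + (sqrt(3)x/2 + y/2) = sqrt(3)x/2 + x - sqrt(3)y + y/2   [differs from 2x + y: not invariant]
(C) x - y  ->  (x/2 - sqrt(3)y/2) - (sqrt(3)x/2 + y/2) = -sqrt(3)x/2 + x/2 - sqrt(3)y/2 - y/2   [differs from x - y: not invariant]
(D) xy  ->  (x/2 - sqrt(3)y/2)(sqrt(3)x/2 + y/2) = sqrt(3)x^2/4 - xy/2 - sqrt(3)y^2/4   [differs from xy: not invariant]

Only option (A), x^2 + y^2, is unchanged by the transformation.
Geometrically, x^2 + y^2 is the squared distance from the origin, which every rotation about the origin preserves.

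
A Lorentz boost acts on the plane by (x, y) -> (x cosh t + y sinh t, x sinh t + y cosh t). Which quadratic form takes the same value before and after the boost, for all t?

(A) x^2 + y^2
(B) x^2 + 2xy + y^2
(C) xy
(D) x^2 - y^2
D

Write x' = x cosh t + y sinh t, y' = x sinh t + y cosh t and substitute into each option:
(A) x^2 + y^2: (x cosh t + y sinh t)^2 + (x sinh t + y cosh t)^2 = (x^2 + y^2)(cosh^2 t + sinh^2 t) + 4xy sinh t cosh t = (x^2 + y^2) cosh 2t + 2xy sinh 2t   [not invariant for t != 0]
(B) x^2 + 2xy + y^2: (x' + y')^2 with x' + y' = (x + y)(cosh t + sinh t) = (x + y)e^t, so it becomes (x + y)^2 e^(2t)   [not invariant for t != 0]
(C) xy: (x cosh t + y sinh t)(x sinh t + y cosh t) = xy(cosh^2 t + sinh^2 t) + (x^2 + y^2) sinh t cosh t = xy cosh 2t + (x^2 + y^2)(sinh 2t)/2   [not invariant for t != 0]
(D) x^2 - y^2: (x cosh t + y sinh t)^2 - (x sinh t + y cosh t)^2 = x^2(cosh^2 t - sinh^2 t) + 2xy(cosh t sinh t - sinh t cosh t) + y^2(sinh^2 t - cosh^2 t) = x^2 - y^2   [invariant, using cosh^2 t - sinh^2 t = 1]

Only (D) x^2 - y^2 is unchanged; it is the Minkowski form preserved by Lorentz boosts, just as x^2 + y^2 is preserved by ordinary rotations.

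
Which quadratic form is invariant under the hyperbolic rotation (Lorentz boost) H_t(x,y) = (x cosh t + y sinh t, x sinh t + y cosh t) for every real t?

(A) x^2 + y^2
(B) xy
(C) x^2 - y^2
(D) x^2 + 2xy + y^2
C

Write x' = x cosh t + y sinh t, y' = x sinh t + y cosh t and substitute into each option:
(A) x^2 + y^2: (x cosh t + y sinh t)^2 + (x sinh t + y cosh t)^2 = (x^2 + y^2)(cosh^2 t + sinh^2 t) + 4xy sinh t cosh t = (x^2 + y^2) cosh 2t + 2xy sinh 2t   [not invariant for t != 0]
(B) xy: (x cosh t + y sinh t)(x sinh t + y cosh t) = xy(cosh^2 t + sinh^2 t) + (x^2 + y^2) sinh t cosh t = xy cosh 2t + (x^2 + y^2)(sinh 2t)/2   [not invariant for t != 0]
(C) x^2 - y^2: (x cosh t + y sinh t)^2 - (x sinh t + y cosh t)^2 = x^2(cosh^2 t - sinh^2 t) + 2xy(cosh t sinh t - sinh t cosh t) + y^2(sinh^2 t - cosh^2 t) = x^2 - y^2   [invariant, using cosh^2 t - sinh^2 t = 1]
(D) x^2 + 2xy + y^2: (x' + y')^2 with x' + y' = (x + y)(cosh t + sinh t) = (x + y)e^t, so it becomes (x + y)^2 e^(2t)   [not invariant for t != 0]

Only (C) x^2 - y^2 is unchanged; it is the Minkowski form preserved by Lorentz boosts, just as x^2 + y^2 is preserved by ordinary rotations.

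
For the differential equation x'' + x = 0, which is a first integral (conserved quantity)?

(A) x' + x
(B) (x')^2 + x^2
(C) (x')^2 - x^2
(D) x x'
B

A first integral I satisfies dI/dt = 0 along every solution. Differentiate each option and use the equation of motion:
(A) d/dt[x' + x] = x'' + x' = -x + x', not identically 0
(B) d/dt[(x')^2 + x^2] = 2x'x'' + 2x x' = 2x'(-x) + 2x x' = 0
(C) d/dt[(x')^2 - x^2] = 2x'x'' - 2x x' = -4x x', not identically 0
(D) d/dt[x x'] = (x')^2 + x x'' = (x')^2 - x^2, not identically 0

Only (B) has zero time-derivative. So the energy-like quantity (x')^2 + x^2 is the first integral.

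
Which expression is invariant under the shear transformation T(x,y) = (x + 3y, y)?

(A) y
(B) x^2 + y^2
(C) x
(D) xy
A

Under the shear T(x,y) = (x + 3y, y):
Substitute the transformed coordinates into each option and compare with the original:
(A) y  ->  (y) = y   [equals y: invariant]
(B) x^2 + y^2  ->  (x + 3y)^2 + (y)^2 = x^2 + 6xy + 10y^2   [differs from x^2 + y^2: not invariant]
(C) x  ->  (x + 3y) = x + 3y   [differs from x: not invariant]
(D) xy  ->  (x + 3y)(y) = xy + 3y^2   [differs from xy: not invariant]

Only option (A), y, is unchanged by the transformation.
A horizontal shear moves points parallel to the x-axis, so the y-coordinate (and any function of y alone) is unchanged.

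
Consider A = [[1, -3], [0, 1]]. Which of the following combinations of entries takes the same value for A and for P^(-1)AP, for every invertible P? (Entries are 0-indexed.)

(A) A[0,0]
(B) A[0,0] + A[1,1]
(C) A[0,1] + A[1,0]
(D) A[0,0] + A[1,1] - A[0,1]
B

A[0,0] + A[1,1] is the trace of A. By the cyclic property of the trace, tr(P^(-1)AP) = tr(APP^(-1)) = tr(A), so it is the same for every matrix similar to A.

The other combinations are not similarity invariants. For example, take P = [[1, 1], [1, 2]] (det P = 1), so P^(-1) = [[2, -1], [-1, 1]] and
B = P^(-1)AP = [[-5, -12], [3, 7]].
Evaluating each option on A and on B:
(A) A[0,0]: 1 for A, -5 for B -> changes
(B) A[0,0] + A[1,1]: 2 for A, 2 for B -> unchanged
(C) A[0,1] + A[1,0]: -3 for A, -9 for B -> changes
(D) A[0,0] + A[1,1] - A[0,1]: 5 for A, 14 for B -> changes

Only (B) A[0,0] + A[1,1] = 2 survives (and it does so for every P, not just this one), so it is the invariant.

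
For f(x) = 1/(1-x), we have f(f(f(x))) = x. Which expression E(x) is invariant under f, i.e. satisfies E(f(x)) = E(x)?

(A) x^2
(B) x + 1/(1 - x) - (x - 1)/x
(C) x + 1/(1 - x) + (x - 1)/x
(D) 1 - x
C

Replace x by f(x) = 1/(1 - x) in each option and simplify. As a quick numerical cross-check, also compare E(5) with E(f(5)) = E(-1/4).

(A) x^2  ->  (1/(1 - x))^2 = (x - 1)^(-2); check: E(5) = 25 but E(-1/4) = 1/16.   [not invariant]
(B) x + 1/(1 - x) - (x - 1)/x  ->  (1/(1 - x)) + 1/(1 - (1/(1 - x))) - ((1/(1 - x)) - 1)/(1/(1 - x)) = (x^2(1 - x) - x + (x - 1)^2)/(x(x - 1)); check: E(5) = 79/20 but E(-1/4) = -89/20.   [not invariant]
(C) x + 1/(1 - x) + (x - 1)/x  ->  (1/(1 - x)) + 1/(1 - (1/(1 - x))) + ((1/(1 - x)) - 1)/(1/(1 - x)), which simplifies back to x + 1/(1 - x) + (x - 1)/x; check: E(5) = 111/20, E(-1/4) = 111/20.   [invariant]
(D) 1 - x  ->  1 - (1/(1 - x)) = x/(x - 1); check: E(5) = -4 but E(-1/4) = 5/4.   [not invariant]

Only (C) is unchanged. Indeed f(f(x)) = 1/(1 - 1/(1-x)) = (1-x)/(-x) = (x-1)/x, so E(x) = x + f(x) + f(f(x)) is the sum over the whole 3-cycle; applying f just permutes the three terms cyclically (x -> f(x) -> f(f(x)) -> x), leaving the sum unchanged.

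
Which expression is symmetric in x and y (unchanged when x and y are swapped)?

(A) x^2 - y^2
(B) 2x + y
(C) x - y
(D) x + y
D

A symmetric expression is unchanged when the variables are permuted; here the transformation to test is the swap (x, y) -> (y, x).
Substitute the transformed coordinates into each option and compare with the original:
(A) x^2 - y^2  ->  (y)^2 - (x)^2 = -x^2 + y^2   [differs from x^2 - y^2: not invariant]
(B) 2x + y  ->  2(y) + (x) = x + 2y   [differs from 2x + y: not invariant]
(C) x - y  ->  (y) - (x) = -x + y   [differs from x - y: not invariant]
(D) x + y  ->  (y) + (x) = x + y   [equals x + y: invariant]

Only option (D), x + y, is unchanged by the transformation.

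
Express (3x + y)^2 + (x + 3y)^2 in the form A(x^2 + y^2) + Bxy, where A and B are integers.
10(x^2 + y^2) + 12xy

Expanding: (3x + y)^2 = 9x^2 + 6xy + y^2
(x + 3y)^2 = x^2 + 6xy + 9y^2
Sum = (9+1)(x^2+y^2) + 12xy = 10(x^2 + y^2) + 12xy
This is symmetric in x and y.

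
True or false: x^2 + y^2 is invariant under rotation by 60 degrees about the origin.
True

Applying rotation by 60 degrees: x' = x*cos(60 degrees) - y*sin(60 degrees) = x/2 - sqrt(3)y/2, y' = x*sin(60 degrees) + y*cos(60 degrees) = sqrt(3)x/2 + y/2

Substituting into x^2 + y^2:
(x/2 - sqrt(3)y/2)^2 + (sqrt(3)x/2 + y/2)^2
= x^2 + y^2

This equals the original expression x^2 + y^2, so it IS invariant.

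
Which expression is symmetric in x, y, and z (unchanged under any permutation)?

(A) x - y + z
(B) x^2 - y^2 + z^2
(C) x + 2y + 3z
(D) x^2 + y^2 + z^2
D

A symmetric expression is unchanged when the variables are permuted; here the transformation to test is the swap (x, y) -> (y, x).
A symmetric expression must survive every permutation; the single swap x <-> y already eliminates the distractors, and the keyed expression is also unchanged by x <-> z and y <-> z (each variable enters it in exactly the same way).
Substitute the transformed coordinates into each option and compare with the original:
(A) x - y + z  ->  (y) - (x) + z = -x + y + z   [differs from x - y + z: not invariant]
(B) x^2 - y^2 + z^2  ->  (y)^2 - (x)^2 + z^2 = -x^2 + y^2 + z^2   [differs from x^2 - y^2 + z^2: not invariant]
(C) x + 2y + 3z  ->  (y) + 2(x) + 3z = 2x + y + 3z   [differs from x + 2y + 3z: not invariant]
(D) x^2 + y^2 + z^2  ->  (y)^2 + (x)^2 + z^2 = x^2 + y^2 + z^2   [equals x^2 + y^2 + z^2: invariant]

Only option (D), x^2 + y^2 + z^2, is unchanged by the transformation.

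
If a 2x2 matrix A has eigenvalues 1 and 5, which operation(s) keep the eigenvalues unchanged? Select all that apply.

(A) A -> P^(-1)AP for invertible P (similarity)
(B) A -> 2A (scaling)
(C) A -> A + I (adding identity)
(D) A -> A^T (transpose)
A and D

Eigenvalues are preserved by:
1. Similarity transformations: A -> P^(-1)AP (same characteristic polynomial)
2. Transpose: A^T has the same eigenvalues as A

Eigenvalues are NOT preserved by:
- Adding identity: eigenvalues become 1+1, 5+1
- Scaling: eigenvalues become 2, 10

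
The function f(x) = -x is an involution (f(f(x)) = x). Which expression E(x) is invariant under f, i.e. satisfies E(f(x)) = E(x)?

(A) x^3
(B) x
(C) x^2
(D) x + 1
C

Replace x by f(x) = -x in each option and simplify. As a quick numerical cross-check, also compare E(4) with E(f(4)) = E(-4).

(A) x^3  ->  (-x)^3 = -x^3; check: E(4) = 64 but E(-4) = -64.   [not invariant]
(B) x  ->  (-x) = -x; check: E(4) = 4 but E(-4) = -4.   [not invariant]
(C) x^2  ->  (-x)^2, which simplifies back to x^2; check: E(4) = 16, E(-4) = 16.   [invariant]
(D) x + 1  ->  (-x) + 1 = 1 - x; check: E(4) = 5 but E(-4) = -3.   [not invariant]

Only (C) is unchanged. E is symmetric under swapping x with f(x) = -x, which is exactly what an involution does.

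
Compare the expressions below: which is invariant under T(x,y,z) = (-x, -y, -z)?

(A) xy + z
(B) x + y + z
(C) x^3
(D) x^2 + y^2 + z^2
D

Apply T(x,y,z) = (-x, -y, -z) to each option, i.e. replace (x, y, z) by the transformed coordinates.
Substitute the transformed coordinates into each option and compare with the original:
(A) xy + z  ->  (-x)(-y) + (-z) = xy - z   [differs from xy + z: not invariant]
(B) x + y + z  ->  (-x) + (-y) + (-z) = -x - y - z   [differs from x + y + z: not invariant]
(C) x^3  ->  (-x)^3 = -x^3   [differs from x^3: not invariant]
(D) x^2 + y^2 + z^2  ->  (-x)^2 + (-y)^2 + (-z)^2 = x^2 + y^2 + z^2   [equals x^2 + y^2 + z^2: invariant]

Only option (D), x^2 + y^2 + z^2, is unchanged by the transformation.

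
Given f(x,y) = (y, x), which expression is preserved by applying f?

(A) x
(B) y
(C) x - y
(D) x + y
D

For f(x,y) = (y, x):
After applying f: x' = y, y' = x. So x' + y' = y + x = x + y.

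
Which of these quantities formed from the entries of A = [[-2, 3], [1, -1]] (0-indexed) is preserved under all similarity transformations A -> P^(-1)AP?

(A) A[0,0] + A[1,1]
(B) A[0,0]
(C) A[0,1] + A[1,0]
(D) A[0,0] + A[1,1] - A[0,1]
A

A[0,0] + A[1,1] is the trace of A. By the cyclic property of the trace, tr(P^(-1)AP) = tr(APP^(-1)) = tr(A), so it is the same for every matrix similar to A.

The other combinations are not similarity invariants. For example, take P = [[1, 2], [0, 1]] (det P = 1), so P^(-1) = [[1, -2], [0, 1]] and
B = P^(-1)AP = [[-4, -3], [1, 1]].
Evaluating each option on A and on B:
(A) A[0,0] + A[1,1]: -3 for A, -3 for B -> unchanged
(B) A[0,0]: -2 for A, -4 for B -> changes
(C) A[0,1] + A[1,0]: 4 for A, -2 for B -> changes
(D) A[0,0] + A[1,1] - A[0,1]: -6 for A, 0 for B -> changes

Only (A) A[0,0] + A[1,1] = -3 survives (and it does so for every P, not just this one), so it is the invariant.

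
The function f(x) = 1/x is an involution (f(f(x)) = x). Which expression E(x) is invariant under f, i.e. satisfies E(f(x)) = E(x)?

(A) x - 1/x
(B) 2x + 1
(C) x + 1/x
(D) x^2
C

Replace x by f(x) = 1/x in each option and simplify. As a quick numerical cross-check, also compare E(3) with E(f(3)) = E(1/3).

(A) x - 1/x  ->  (1/x) - 1/(1/x) = -x + 1/x; check: E(3) = 8/3 but E(1/3) = -8/3.   [not invariant]
(B) 2x + 1  ->  2(1/x) + 1 = (x + 2)/x; check: E(3) = 7 but E(1/3) = 5/3.   [not invariant]
(C) x + 1/x  ->  (1/x) + 1/(1/x), which simplifies back to x + 1/x; check: E(3) = 10/3, E(1/3) = 10/3.   [invariant]
(D) x^2  ->  (1/x)^2 = x^(-2); check: E(3) = 9 but E(1/3) = 1/9.   [not invariant]

Only (C) is unchanged. E is symmetric under swapping x with f(x) = 1/x, which is exactly what an involution does.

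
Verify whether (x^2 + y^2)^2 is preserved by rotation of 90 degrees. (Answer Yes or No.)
Yes

Applying rotation by 90 degrees: x' = x*cos(90 degrees) - y*sin(90 degrees) = -y, y' = x*sin(90 degrees) + y*cos(90 degrees) = x

Substituting into (x^2 + y^2)^2:
((-y)^2 + (x)^2)^2
= x^4 + 2x^2y^2 + y^4 = (x^2 + y^2)^2

This equals the original expression (x^2 + y^2)^2, so it IS invariant.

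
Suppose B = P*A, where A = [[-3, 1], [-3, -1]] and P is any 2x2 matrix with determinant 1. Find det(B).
6

By the multiplicative property of determinants, det(B) = det(P*A) = det(P) * det(A) = det(A),
so the determinant is invariant under multiplication by any determinant-1 matrix; we just need det(A).

det(A) = (-3)(-1) - (1)(-3) = 3 - (-3) = 6

Therefore det(B) = 1 * 6 = 6.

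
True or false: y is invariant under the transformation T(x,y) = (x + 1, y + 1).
False

Substitute T(x,y) = (x + 1, y + 1) into the expression and compare with the original.

Original: y
After applying T: (y + 1) = y + 1

This differs from the original y (difference: 1), so the expression is NOT invariant.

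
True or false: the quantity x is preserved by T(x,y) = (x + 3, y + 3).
False

Substitute T(x,y) = (x + 3, y + 3) into the expression and compare with the original.

Original: x
After applying T: (x + 3) = x + 3

This differs from the original x (difference: 3), so the expression is NOT invariant.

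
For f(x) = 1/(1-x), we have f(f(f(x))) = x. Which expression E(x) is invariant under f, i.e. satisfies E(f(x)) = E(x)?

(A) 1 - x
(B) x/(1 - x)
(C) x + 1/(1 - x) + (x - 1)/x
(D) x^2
C

Replace x by f(x) = 1/(1 - x) in each option and simplify. As a quick numerical cross-check, also compare E(3) with E(f(3)) = E(-1/2).

(A) 1 - x  ->  1 - (1/(1 - x)) = x/(x - 1); check: E(3) = -2 but E(-1/2) = 3/2.   [not invariant]
(B) x/(1 - x)  ->  (1/(1 - x))/(1 - (1/(1 - x))) = -1/x; check: E(3) = -3/2 but E(-1/2) = -1/3.   [not invariant]
(C) x + 1/(1 - x) + (x - 1)/x  ->  (1/(1 - x)) + 1/(1 - (1/(1 - x))) + ((1/(1 - x)) - 1)/(1/(1 - x)), which simplifies back to x + 1/(1 - x) + (x - 1)/x; check: E(3) = 19/6, E(-1/2) = 19/6.   [invariant]
(D) x^2  ->  (1/(1 - x))^2 = (x - 1)^(-2); check: E(3) = 9 but E(-1/2) = 1/4.   [not invariant]

Only (C) is unchanged. Indeed f(f(x)) = 1/(1 - 1/(1-x)) = (1-x)/(-x) = (x-1)/x, so E(x) = x + f(x) + f(f(x)) is the sum over the whole 3-cycle; applying f just permutes the three terms cyclically (x -> f(x) -> f(f(x)) -> x), leaving the sum unchanged.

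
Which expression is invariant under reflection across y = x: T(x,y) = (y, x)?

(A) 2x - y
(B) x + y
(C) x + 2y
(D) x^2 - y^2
B

The map is reflection across y = x: T(x,y) = (y, x).
Substitute the transformed coordinates into each option and compare with the original:
(A) 2x - y  ->  2(y) - (x) = -x + 2y   [differs from 2x - y: not invariant]
(B) x + y  ->  (y) + (x) = x + y   [equals x + y: invariant]
(C) x + 2y  ->  (y) + 2(x) = 2x + y   [differs from x + 2y: not invariant]
(D) x^2 - y^2  ->  (y)^2 - (x)^2 = -x^2 + y^2   [differs from x^2 - y^2: not invariant]

Only option (B), x + y, is unchanged by the transformation.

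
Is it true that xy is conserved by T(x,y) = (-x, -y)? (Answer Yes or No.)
Yes

Substitute T(x,y) = (-x, -y) into the expression and compare with the original.

Original: xy
After applying T: (-x)(-y) = xy

This is identical to the original xy, so the expression is invariant.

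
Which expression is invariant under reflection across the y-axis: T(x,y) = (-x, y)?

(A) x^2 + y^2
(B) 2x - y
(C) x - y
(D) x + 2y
A

The map is reflection across the y-axis: T(x,y) = (-x, y).
Substitute the transformed coordinates into each option and compare with the original:
(A) x^2 + y^2  ->  (-x)^2 + (y)^2 = x^2 + y^2   [equals x^2 + y^2: invariant]
(B) 2x - y  ->  2(-x) - (y) = -2x - y   [differs from 2x - y: not invariant]
(C) x - y  ->  (-x) - (y) = -x - y   [differs from x - y: not invariant]
(D) x + 2y  ->  (-x) + 2(y) = -x + 2y   [differs from x + 2y: not invariant]

Only option (A), x^2 + y^2, is unchanged by the transformation.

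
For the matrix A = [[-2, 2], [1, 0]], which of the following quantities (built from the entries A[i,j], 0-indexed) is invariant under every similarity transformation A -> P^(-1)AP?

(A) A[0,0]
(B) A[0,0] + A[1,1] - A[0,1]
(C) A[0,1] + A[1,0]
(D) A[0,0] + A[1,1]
D

A[0,0] + A[1,1] is the trace of A. By the cyclic property of the trace, tr(P^(-1)AP) = tr(APP^(-1)) = tr(A), so it is the same for every matrix similar to A.

The other combinations are not similarity invariants. For example, take P = [[1, 1], [1, 2]] (det P = 1), so P^(-1) = [[2, -1], [-1, 1]] and
B = P^(-1)AP = [[-1, 3], [1, -1]].
Evaluating each option on A and on B:
(A) A[0,0]: -2 for A, -1 for B -> changes
(B) A[0,0] + A[1,1] - A[0,1]: -4 for A, -5 for B -> changes
(C) A[0,1] + A[1,0]: 3 for A, 4 for B -> changes
(D) A[0,0] + A[1,1]: -2 for A, -2 for B -> unchanged

Only (D) A[0,0] + A[1,1] = -2 survives (and it does so for every P, not just this one), so it is the invariant.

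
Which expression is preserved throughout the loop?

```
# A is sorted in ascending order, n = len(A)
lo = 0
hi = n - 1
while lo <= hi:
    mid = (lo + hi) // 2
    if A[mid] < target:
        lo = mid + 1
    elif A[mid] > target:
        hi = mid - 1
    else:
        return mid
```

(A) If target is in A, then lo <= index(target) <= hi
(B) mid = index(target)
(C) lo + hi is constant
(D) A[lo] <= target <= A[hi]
A

A loop invariant must hold before the first iteration and be re-established by every execution of the body.

(A) If target is in A, then lo <= index(target) <= hi: Before the loop [lo, hi] = [0, n-1] covers every index. When A[mid] < target, sortedness puts target strictly to the right of mid, so setting lo = mid + 1 keeps index(target) in [lo, hi]; symmetrically for hi = mid - 1. Hence 'if target is in A then lo <= index(target) <= hi' holds after every iteration, and when lo > hi it proves target is absent.

The other options fail:
(B) mid = index(target): mid is just the current probe; it equals index(target) only on the iteration that returns.
(C) lo + hi is constant: each iteration moves exactly one of lo, hi, so lo + hi changes (e.g. 0 + (n-1) becomes (mid+1) + (n-1)).
(D) A[lo] <= target <= A[hi]: fails when target is not in A (e.g. target < A[0] already violates it before the loop), so it is not maintained in general.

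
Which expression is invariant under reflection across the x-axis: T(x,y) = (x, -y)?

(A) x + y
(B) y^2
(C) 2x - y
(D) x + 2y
B

The map is reflection across the x-axis: T(x,y) = (x, -y).
Substitute the transformed coordinates into each option and compare with the original:
(A) x + y  ->  (x) + (-y) = x - y   [differs from x + y: not invariant]
(B) y^2  ->  (-y)^2 = y^2   [equals y^2: invariant]
(C) 2x - y  ->  2(x) - (-y) = 2x + y   [differs from 2x - y: not invariant]
(D) x + 2y  ->  (x) + 2(-y) = x - 2y   [differs from x + 2y: not invariant]

Only option (B), y^2, is unchanged by the transformation.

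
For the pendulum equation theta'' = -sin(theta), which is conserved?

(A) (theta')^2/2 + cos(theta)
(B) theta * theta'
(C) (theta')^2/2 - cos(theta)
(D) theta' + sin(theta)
C

A first integral I satisfies dI/dt = 0 along every solution. Differentiate each option and use the equation of motion:
(A) d/dt[(theta')^2/2 + cos(theta)] = theta' theta'' - sin(theta) theta' = -2 theta' sin(theta), not identically 0
(B) d/dt[theta * theta'] = (theta')^2 + theta theta'' = (theta')^2 - theta sin(theta), not identically 0
(C) d/dt[(theta')^2/2 - cos(theta)] = theta' theta'' + sin(theta) theta' = theta'(-sin(theta)) + theta' sin(theta) = 0
(D) d/dt[theta' + sin(theta)] = theta'' + cos(theta) theta' = -sin(theta) + theta' cos(theta), not identically 0

Only (C) has zero time-derivative. This is the total energy: kinetic (theta')^2/2 plus potential -cos(theta).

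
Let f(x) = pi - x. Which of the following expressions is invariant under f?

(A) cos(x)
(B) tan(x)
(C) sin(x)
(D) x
C

For f(x) = pi - x:
sin(pi - x) = sin(x), so sine is invariant under this transformation.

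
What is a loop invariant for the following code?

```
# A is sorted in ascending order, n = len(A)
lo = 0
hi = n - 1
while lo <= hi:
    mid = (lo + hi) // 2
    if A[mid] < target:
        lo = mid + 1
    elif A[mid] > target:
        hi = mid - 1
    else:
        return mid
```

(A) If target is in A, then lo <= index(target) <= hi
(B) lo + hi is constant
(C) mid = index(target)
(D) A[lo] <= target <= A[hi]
A

A loop invariant must hold before the first iteration and be re-established by every execution of the body.

(A) If target is in A, then lo <= index(target) <= hi: Before the loop [lo, hi] = [0, n-1] covers every index. When A[mid] < target, sortedness puts target strictly to the right of mid, so setting lo = mid + 1 keeps index(target) in [lo, hi]; symmetrically for hi = mid - 1. Hence 'if target is in A then lo <= index(target) <= hi' holds after every iteration, and when lo > hi it proves target is absent.

The other options fail:
(B) lo + hi is constant: each iteration moves exactly one of lo, hi, so lo + hi changes (e.g. 0 + (n-1) becomes (mid+1) + (n-1)).
(C) mid = index(target): mid is just the current probe; it equals index(target) only on the iteration that returns.
(D) A[lo] <= target <= A[hi]: fails when target is not in A (e.g. target < A[0] already violates it before the loop), so it is not maintained in general.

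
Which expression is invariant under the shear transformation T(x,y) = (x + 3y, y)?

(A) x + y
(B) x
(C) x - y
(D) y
D

Under the shear T(x,y) = (x + 3y, y):
Substitute the transformed coordinates into each option and compare with the original:
(A) x + y  ->  (x + 3y) + (y) = x + 4y   [differs from x + y: not invariant]
(B) x  ->  (x + 3y) = x + 3y   [differs from x: not invariant]
(C) x - y  ->  (x + 3y) - (y) = x + 2y   [differs from x - y: not invariant]
(D) y  ->  (y) = y   [equals y: invariant]

Only option (D), y, is unchanged by the transformation.
A horizontal shear moves points parallel to the x-axis, so the y-coordinate (and any function of y alone) is unchanged.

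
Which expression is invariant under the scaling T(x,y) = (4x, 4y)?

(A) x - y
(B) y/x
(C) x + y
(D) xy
B

Under the uniform scaling T(x,y) = (4x, 4y):
Substitute the transformed coordinates into each option and compare with the original:
(A) x - y  ->  (4x) - (4y) = 4x - 4y   [differs from x - y: not invariant]
(B) y/x  ->  (4y)/(4x) = y/x   [equals y/x: invariant]
(C) x + y  ->  (4x) + (4y) = 4x + 4y   [differs from x + y: not invariant]
(D) xy  ->  (4x)(4y) = 16xy   [differs from xy: not invariant]

Only option (B), y/x, is unchanged by the transformation.
The common factor 4 cancels in a ratio of coordinates, while sums, products and sums of squares pick up factors of 4 or 16.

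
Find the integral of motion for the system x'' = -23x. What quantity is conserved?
E = (x')^2 + 23x^2

Multiply the equation by x':
x' * x'' = -23x * x'
The left side is d/dt[(x')^2/2] and the right side is d/dt[-23x^2/2], so
d/dt[(x')^2/2 + 23x^2/2] = 0, i.e. (x')^2/2 + 23x^2/2 = constant.
Multiplying by 2, the integral of motion is E = (x')^2 + 23x^2.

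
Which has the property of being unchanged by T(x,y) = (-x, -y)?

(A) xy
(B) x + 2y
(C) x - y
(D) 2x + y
A

An expression E(x,y) is invariant under T if E(T(x,y)) = E(x,y). Here T(x,y) = (-x, -y).
Substitute the transformed coordinates into each option and compare with the original:
(A) xy  ->  (-x)(-y) = xy   [equals xy: invariant]
(B) x + 2y  ->  (-x) + 2(-y) = -x - 2y   [differs from x + 2y: not invariant]
(C) x - y  ->  (-x) - (-y) = -x + y   [differs from x - y: not invariant]
(D) 2x + y  ->  2(-x) + (-y) = -2x - y   [differs from 2x + y: not invariant]

Only option (A), xy, is unchanged by the transformation.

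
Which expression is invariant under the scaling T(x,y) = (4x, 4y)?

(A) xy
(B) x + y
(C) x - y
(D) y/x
D

Under the uniform scaling T(x,y) = (4x, 4y):
Substitute the transformed coordinates into each option and compare with the original:
(A) xy  ->  (4x)(4y) = 16xy   [differs from xy: not invariant]
(B) x + y  ->  (4x) + (4y) = 4x + 4y   [differs from x + y: not invariant]
(C) x - y  ->  (4x) - (4y) = 4x - 4y   [differs from x - y: not invariant]
(D) y/x  ->  (4y)/(4x) = y/x   [equals y/x: invariant]

Only option (D), y/x, is unchanged by the transformation.
The common factor 4 cancels in a ratio of coordinates, while sums, products and sums of squares pick up factors of 4 or 16.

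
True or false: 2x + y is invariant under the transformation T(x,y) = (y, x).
False

Substitute T(x,y) = (y, x) into the expression and compare with the original.

Original: 2x + y
After applying T: 2(y) + (x) = x + 2y

This differs from the original 2x + y (difference: -x + y), so the expression is NOT invariant.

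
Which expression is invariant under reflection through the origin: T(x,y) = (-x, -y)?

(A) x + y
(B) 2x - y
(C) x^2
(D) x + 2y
C

The map is reflection through the origin: T(x,y) = (-x, -y).
Substitute the transformed coordinates into each option and compare with the original:
(A) x + y  ->  (-x) + (-y) = -x - y   [differs from x + y: not invariant]
(B) 2x - y  ->  2(-x) - (-y) = -2x + y   [differs from 2x - y: not invariant]
(C) x^2  ->  (-x)^2 = x^2   [equals x^2: invariant]
(D) x + 2y  ->  (-x) + 2(-y) = -x - 2y   [differs from x + 2y: not invariant]

Only option (C), x^2, is unchanged by the transformation.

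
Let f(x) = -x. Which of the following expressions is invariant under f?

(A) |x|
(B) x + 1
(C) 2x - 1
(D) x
A

For f(x) = -x:
Applying f replaces x by -x. Since |-x| = |x|, the absolute value is unchanged by f, whereas x -> -x, 2x - 1 -> -2x - 1 and x + 1 -> -x + 1 all change.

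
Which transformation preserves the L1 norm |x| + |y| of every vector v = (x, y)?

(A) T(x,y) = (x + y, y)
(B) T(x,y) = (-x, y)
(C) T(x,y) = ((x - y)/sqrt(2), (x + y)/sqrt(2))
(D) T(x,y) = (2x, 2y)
B

A transformation preserves a norm if ||T(v)|| = ||v|| for every v; a single vector where the norm changes rules an option out.

(A) T(x,y) = (x + y, y): v = (0, 1) has norm |0| + |1| = 1, but T(v) = (1, 1) has norm 2 -- not preserved.
(B) T(x,y) = (-x, y): preserves the norm -- it only permutes the coordinates and/or flips signs, which leaves |x| + |y| unchanged.
(C) T(x,y) = ((x - y)/sqrt(2), (x + y)/sqrt(2)): v = (1, 0) has norm |1| + |0| = 1, but T(v) = (sqrt(2)/2, sqrt(2)/2) has norm sqrt(2) -- not preserved.
(D) T(x,y) = (2x, 2y): v = (1, 0) has norm |1| + |0| = 1, but T(v) = (2, 0) has norm 2 -- not preserved.

Therefore the answer is (B).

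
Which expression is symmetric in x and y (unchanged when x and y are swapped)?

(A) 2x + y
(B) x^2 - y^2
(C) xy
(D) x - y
C

A symmetric expression is unchanged when the variables are permuted; here the transformation to test is the swap (x, y) -> (y, x).
Substitute the transformed coordinates into each option and compare with the original:
(A) 2x + y  ->  2(y) + (x) = x + 2y   [differs from 2x + y: not invariant]
(B) x^2 - y^2  ->  (y)^2 - (x)^2 = -x^2 + y^2   [differs from x^2 - y^2: not invariant]
(C) xy  ->  (y)(x) = xy   [equals xy: invariant]
(D) x - y  ->  (y) - (x) = -x + y   [differs from x - y: not invariant]

Only option (C), xy, is unchanged by the transformation.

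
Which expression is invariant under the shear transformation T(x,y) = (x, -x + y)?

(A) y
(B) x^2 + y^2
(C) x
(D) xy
C

Under the shear T(x,y) = (x, -x + y):
Substitute the transformed coordinates into each option and compare with the original:
(A) y  ->  (-x + y) = -x + y   [differs from y: not invariant]
(B) x^2 + y^2  ->  (x)^2 + (-x + y)^2 = 2x^2 - 2xy + y^2   [differs from x^2 + y^2: not invariant]
(C) x  ->  (x) = x   [equals x: invariant]
(D) xy  ->  (x)(-x + y) = -x^2 + xy   [differs from xy: not invariant]

Only option (C), x, is unchanged by the transformation.
A vertical shear moves points parallel to the y-axis, so the x-coordinate (and any function of x alone) is unchanged.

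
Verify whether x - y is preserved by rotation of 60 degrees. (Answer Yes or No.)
No

Applying rotation by 60 degrees: x' = x*cos(60 degrees) - y*sin(60 degrees) = x/2 - sqrt(3)y/2, y' = x*sin(60 degrees) + y*cos(60 degrees) = sqrt(3)x/2 + y/2

Substituting into x - y:
(x/2 - sqrt(3)y/2) - (sqrt(3)x/2 + y/2)
= -sqrt(3)x/2 + x/2 - sqrt(3)y/2 - y/2

This differs from the original expression x - y, so it is NOT invariant.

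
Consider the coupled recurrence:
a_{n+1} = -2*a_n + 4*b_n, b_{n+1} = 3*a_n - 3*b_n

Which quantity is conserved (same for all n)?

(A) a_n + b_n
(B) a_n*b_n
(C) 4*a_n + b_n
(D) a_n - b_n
A

Replace a_n by a_{n+1} = -2*a_n + 4*b_n and b_n by b_{n+1} = 3*a_n - 3*b_n in each option and simplify:
(A) a_n + b_n  ->  (-2*a_n + 4*b_n) + (3*a_n - 3*b_n) = a_n + b_n   [conserved]
(B) a_n*b_n  ->  (-2*a_n + 4*b_n)*(3*a_n - 3*b_n) = -6*a_n^2 + 18*a_n*b_n - 12*b_n^2   [not conserved]
(C) 4*a_n + b_n  ->  4*(-2*a_n + 4*b_n) + (3*a_n - 3*b_n) = -5*a_n + 13*b_n   [not conserved]
(D) a_n - b_n  ->  (-2*a_n + 4*b_n) - (3*a_n - 3*b_n) = -5*a_n + 7*b_n   [not conserved]

Only (A) a_n + b_n returns to itself after one step, so it is the conserved quantity.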